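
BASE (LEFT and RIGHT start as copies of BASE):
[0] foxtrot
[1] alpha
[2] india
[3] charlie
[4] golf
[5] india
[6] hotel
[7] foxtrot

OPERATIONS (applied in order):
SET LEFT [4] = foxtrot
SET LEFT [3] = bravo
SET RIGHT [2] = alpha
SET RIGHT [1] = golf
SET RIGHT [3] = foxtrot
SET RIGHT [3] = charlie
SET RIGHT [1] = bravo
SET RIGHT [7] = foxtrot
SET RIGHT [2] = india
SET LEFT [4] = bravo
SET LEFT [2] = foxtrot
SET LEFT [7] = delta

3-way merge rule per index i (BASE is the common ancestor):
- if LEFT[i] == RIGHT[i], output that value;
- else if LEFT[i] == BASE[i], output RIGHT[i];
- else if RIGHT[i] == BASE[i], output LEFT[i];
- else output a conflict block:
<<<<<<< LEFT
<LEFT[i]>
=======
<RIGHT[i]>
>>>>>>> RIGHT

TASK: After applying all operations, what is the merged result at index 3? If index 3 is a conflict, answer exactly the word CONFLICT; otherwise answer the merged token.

Answer: bravo

Derivation:
Final LEFT:  [foxtrot, alpha, foxtrot, bravo, bravo, india, hotel, delta]
Final RIGHT: [foxtrot, bravo, india, charlie, golf, india, hotel, foxtrot]
i=0: L=foxtrot R=foxtrot -> agree -> foxtrot
i=1: L=alpha=BASE, R=bravo -> take RIGHT -> bravo
i=2: L=foxtrot, R=india=BASE -> take LEFT -> foxtrot
i=3: L=bravo, R=charlie=BASE -> take LEFT -> bravo
i=4: L=bravo, R=golf=BASE -> take LEFT -> bravo
i=5: L=india R=india -> agree -> india
i=6: L=hotel R=hotel -> agree -> hotel
i=7: L=delta, R=foxtrot=BASE -> take LEFT -> delta
Index 3 -> bravo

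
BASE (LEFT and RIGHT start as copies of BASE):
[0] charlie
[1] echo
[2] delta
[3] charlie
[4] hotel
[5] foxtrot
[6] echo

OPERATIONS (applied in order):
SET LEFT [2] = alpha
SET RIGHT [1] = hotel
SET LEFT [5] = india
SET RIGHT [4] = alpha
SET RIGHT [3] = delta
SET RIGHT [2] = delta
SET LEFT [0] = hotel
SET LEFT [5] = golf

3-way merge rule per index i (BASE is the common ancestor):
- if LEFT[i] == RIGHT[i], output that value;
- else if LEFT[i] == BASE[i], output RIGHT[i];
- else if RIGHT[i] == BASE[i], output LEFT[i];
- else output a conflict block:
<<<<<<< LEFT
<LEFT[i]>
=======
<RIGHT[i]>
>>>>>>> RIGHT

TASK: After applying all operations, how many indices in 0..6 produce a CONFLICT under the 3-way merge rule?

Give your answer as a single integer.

Answer: 0

Derivation:
Final LEFT:  [hotel, echo, alpha, charlie, hotel, golf, echo]
Final RIGHT: [charlie, hotel, delta, delta, alpha, foxtrot, echo]
i=0: L=hotel, R=charlie=BASE -> take LEFT -> hotel
i=1: L=echo=BASE, R=hotel -> take RIGHT -> hotel
i=2: L=alpha, R=delta=BASE -> take LEFT -> alpha
i=3: L=charlie=BASE, R=delta -> take RIGHT -> delta
i=4: L=hotel=BASE, R=alpha -> take RIGHT -> alpha
i=5: L=golf, R=foxtrot=BASE -> take LEFT -> golf
i=6: L=echo R=echo -> agree -> echo
Conflict count: 0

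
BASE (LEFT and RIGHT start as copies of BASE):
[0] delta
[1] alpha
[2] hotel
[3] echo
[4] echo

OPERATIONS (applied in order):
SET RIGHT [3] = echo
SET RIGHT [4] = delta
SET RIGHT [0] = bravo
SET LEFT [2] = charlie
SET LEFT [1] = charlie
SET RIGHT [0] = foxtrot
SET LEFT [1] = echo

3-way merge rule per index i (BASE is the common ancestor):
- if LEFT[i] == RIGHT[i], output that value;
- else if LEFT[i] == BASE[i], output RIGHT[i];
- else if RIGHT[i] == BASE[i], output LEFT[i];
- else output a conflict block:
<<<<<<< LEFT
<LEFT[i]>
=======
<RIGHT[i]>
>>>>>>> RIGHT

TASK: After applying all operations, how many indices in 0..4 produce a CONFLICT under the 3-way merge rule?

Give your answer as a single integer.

Final LEFT:  [delta, echo, charlie, echo, echo]
Final RIGHT: [foxtrot, alpha, hotel, echo, delta]
i=0: L=delta=BASE, R=foxtrot -> take RIGHT -> foxtrot
i=1: L=echo, R=alpha=BASE -> take LEFT -> echo
i=2: L=charlie, R=hotel=BASE -> take LEFT -> charlie
i=3: L=echo R=echo -> agree -> echo
i=4: L=echo=BASE, R=delta -> take RIGHT -> delta
Conflict count: 0

Answer: 0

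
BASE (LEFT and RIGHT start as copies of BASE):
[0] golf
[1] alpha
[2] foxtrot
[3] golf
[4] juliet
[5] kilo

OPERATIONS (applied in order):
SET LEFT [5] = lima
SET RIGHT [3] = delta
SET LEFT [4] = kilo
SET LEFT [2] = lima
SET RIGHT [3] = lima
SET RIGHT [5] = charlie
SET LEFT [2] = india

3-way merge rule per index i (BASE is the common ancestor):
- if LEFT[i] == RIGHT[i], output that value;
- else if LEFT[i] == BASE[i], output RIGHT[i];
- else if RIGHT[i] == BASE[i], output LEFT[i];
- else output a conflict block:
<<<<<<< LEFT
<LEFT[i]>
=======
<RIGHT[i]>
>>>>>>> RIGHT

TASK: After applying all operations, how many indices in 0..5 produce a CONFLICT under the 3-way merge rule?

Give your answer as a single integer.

Answer: 1

Derivation:
Final LEFT:  [golf, alpha, india, golf, kilo, lima]
Final RIGHT: [golf, alpha, foxtrot, lima, juliet, charlie]
i=0: L=golf R=golf -> agree -> golf
i=1: L=alpha R=alpha -> agree -> alpha
i=2: L=india, R=foxtrot=BASE -> take LEFT -> india
i=3: L=golf=BASE, R=lima -> take RIGHT -> lima
i=4: L=kilo, R=juliet=BASE -> take LEFT -> kilo
i=5: BASE=kilo L=lima R=charlie all differ -> CONFLICT
Conflict count: 1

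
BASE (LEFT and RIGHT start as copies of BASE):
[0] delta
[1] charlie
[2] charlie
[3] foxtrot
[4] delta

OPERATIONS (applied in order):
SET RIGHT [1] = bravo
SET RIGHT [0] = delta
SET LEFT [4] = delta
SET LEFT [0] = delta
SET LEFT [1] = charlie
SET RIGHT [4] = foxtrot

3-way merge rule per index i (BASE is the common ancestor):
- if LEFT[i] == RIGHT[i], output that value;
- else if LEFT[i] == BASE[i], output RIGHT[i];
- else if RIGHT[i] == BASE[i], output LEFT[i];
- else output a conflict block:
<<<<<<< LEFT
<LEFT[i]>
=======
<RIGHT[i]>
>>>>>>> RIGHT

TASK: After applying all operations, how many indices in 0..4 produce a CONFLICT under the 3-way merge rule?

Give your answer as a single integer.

Answer: 0

Derivation:
Final LEFT:  [delta, charlie, charlie, foxtrot, delta]
Final RIGHT: [delta, bravo, charlie, foxtrot, foxtrot]
i=0: L=delta R=delta -> agree -> delta
i=1: L=charlie=BASE, R=bravo -> take RIGHT -> bravo
i=2: L=charlie R=charlie -> agree -> charlie
i=3: L=foxtrot R=foxtrot -> agree -> foxtrot
i=4: L=delta=BASE, R=foxtrot -> take RIGHT -> foxtrot
Conflict count: 0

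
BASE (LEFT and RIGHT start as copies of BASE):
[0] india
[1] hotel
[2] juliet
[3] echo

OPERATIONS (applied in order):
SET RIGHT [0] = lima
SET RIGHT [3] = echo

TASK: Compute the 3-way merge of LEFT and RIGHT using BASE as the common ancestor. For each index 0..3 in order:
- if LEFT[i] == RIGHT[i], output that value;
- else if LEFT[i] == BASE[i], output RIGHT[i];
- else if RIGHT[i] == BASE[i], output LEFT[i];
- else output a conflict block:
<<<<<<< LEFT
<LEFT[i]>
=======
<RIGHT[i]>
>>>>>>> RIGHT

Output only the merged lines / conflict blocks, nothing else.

Final LEFT:  [india, hotel, juliet, echo]
Final RIGHT: [lima, hotel, juliet, echo]
i=0: L=india=BASE, R=lima -> take RIGHT -> lima
i=1: L=hotel R=hotel -> agree -> hotel
i=2: L=juliet R=juliet -> agree -> juliet
i=3: L=echo R=echo -> agree -> echo

Answer: lima
hotel
juliet
echo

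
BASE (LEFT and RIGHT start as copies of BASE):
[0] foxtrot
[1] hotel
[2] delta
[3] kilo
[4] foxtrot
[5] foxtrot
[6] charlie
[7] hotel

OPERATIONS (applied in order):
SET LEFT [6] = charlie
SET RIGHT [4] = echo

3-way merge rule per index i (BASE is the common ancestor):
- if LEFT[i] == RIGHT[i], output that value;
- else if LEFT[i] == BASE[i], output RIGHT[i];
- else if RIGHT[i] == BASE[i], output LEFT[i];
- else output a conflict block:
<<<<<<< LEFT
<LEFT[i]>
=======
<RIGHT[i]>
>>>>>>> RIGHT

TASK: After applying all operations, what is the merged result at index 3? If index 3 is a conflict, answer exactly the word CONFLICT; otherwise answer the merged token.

Answer: kilo

Derivation:
Final LEFT:  [foxtrot, hotel, delta, kilo, foxtrot, foxtrot, charlie, hotel]
Final RIGHT: [foxtrot, hotel, delta, kilo, echo, foxtrot, charlie, hotel]
i=0: L=foxtrot R=foxtrot -> agree -> foxtrot
i=1: L=hotel R=hotel -> agree -> hotel
i=2: L=delta R=delta -> agree -> delta
i=3: L=kilo R=kilo -> agree -> kilo
i=4: L=foxtrot=BASE, R=echo -> take RIGHT -> echo
i=5: L=foxtrot R=foxtrot -> agree -> foxtrot
i=6: L=charlie R=charlie -> agree -> charlie
i=7: L=hotel R=hotel -> agree -> hotel
Index 3 -> kilo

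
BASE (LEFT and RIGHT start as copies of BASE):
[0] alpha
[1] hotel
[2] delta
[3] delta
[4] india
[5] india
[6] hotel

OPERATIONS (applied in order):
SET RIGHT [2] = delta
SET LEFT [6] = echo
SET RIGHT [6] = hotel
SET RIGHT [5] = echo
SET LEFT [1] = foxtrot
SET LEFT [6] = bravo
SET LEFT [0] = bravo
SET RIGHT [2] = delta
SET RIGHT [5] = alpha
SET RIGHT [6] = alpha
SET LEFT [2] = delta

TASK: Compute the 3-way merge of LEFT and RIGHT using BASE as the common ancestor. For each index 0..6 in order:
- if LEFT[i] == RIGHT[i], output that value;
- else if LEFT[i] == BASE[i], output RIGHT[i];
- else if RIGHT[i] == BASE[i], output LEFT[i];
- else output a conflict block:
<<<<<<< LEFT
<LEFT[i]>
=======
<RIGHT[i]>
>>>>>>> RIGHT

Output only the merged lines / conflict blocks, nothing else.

Answer: bravo
foxtrot
delta
delta
india
alpha
<<<<<<< LEFT
bravo
=======
alpha
>>>>>>> RIGHT

Derivation:
Final LEFT:  [bravo, foxtrot, delta, delta, india, india, bravo]
Final RIGHT: [alpha, hotel, delta, delta, india, alpha, alpha]
i=0: L=bravo, R=alpha=BASE -> take LEFT -> bravo
i=1: L=foxtrot, R=hotel=BASE -> take LEFT -> foxtrot
i=2: L=delta R=delta -> agree -> delta
i=3: L=delta R=delta -> agree -> delta
i=4: L=india R=india -> agree -> india
i=5: L=india=BASE, R=alpha -> take RIGHT -> alpha
i=6: BASE=hotel L=bravo R=alpha all differ -> CONFLICT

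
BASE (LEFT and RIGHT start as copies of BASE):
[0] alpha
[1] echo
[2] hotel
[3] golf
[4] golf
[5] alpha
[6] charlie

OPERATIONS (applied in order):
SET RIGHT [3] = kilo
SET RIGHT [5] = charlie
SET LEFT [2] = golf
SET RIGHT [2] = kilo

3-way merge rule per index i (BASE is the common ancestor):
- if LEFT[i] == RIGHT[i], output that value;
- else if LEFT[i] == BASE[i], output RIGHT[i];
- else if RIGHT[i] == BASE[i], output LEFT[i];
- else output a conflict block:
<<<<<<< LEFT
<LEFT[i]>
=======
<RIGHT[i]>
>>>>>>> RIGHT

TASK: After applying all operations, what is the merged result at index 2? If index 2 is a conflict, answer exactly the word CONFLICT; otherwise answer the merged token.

Final LEFT:  [alpha, echo, golf, golf, golf, alpha, charlie]
Final RIGHT: [alpha, echo, kilo, kilo, golf, charlie, charlie]
i=0: L=alpha R=alpha -> agree -> alpha
i=1: L=echo R=echo -> agree -> echo
i=2: BASE=hotel L=golf R=kilo all differ -> CONFLICT
i=3: L=golf=BASE, R=kilo -> take RIGHT -> kilo
i=4: L=golf R=golf -> agree -> golf
i=5: L=alpha=BASE, R=charlie -> take RIGHT -> charlie
i=6: L=charlie R=charlie -> agree -> charlie
Index 2 -> CONFLICT

Answer: CONFLICT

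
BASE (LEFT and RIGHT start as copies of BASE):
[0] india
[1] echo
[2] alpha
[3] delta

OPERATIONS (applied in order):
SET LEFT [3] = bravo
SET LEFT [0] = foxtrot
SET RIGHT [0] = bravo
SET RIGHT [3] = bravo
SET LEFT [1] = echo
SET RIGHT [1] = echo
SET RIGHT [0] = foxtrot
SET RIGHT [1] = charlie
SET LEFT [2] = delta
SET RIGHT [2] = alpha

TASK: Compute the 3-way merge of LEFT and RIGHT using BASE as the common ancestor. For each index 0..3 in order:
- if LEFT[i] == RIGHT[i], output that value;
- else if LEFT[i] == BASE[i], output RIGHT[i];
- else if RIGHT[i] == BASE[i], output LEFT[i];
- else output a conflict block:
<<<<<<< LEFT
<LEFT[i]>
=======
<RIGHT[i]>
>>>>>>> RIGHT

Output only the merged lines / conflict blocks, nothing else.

Final LEFT:  [foxtrot, echo, delta, bravo]
Final RIGHT: [foxtrot, charlie, alpha, bravo]
i=0: L=foxtrot R=foxtrot -> agree -> foxtrot
i=1: L=echo=BASE, R=charlie -> take RIGHT -> charlie
i=2: L=delta, R=alpha=BASE -> take LEFT -> delta
i=3: L=bravo R=bravo -> agree -> bravo

Answer: foxtrot
charlie
delta
bravo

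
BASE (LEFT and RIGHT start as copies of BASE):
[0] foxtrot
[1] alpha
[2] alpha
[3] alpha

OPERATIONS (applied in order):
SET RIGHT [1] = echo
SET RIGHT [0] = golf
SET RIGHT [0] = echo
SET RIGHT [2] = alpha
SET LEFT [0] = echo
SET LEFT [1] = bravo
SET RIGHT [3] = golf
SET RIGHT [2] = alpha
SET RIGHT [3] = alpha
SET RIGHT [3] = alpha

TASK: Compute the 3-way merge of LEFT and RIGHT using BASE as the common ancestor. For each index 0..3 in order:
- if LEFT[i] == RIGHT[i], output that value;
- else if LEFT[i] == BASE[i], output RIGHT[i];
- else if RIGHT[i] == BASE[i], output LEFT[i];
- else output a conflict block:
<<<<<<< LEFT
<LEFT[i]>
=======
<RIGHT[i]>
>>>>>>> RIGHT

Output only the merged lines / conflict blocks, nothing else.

Final LEFT:  [echo, bravo, alpha, alpha]
Final RIGHT: [echo, echo, alpha, alpha]
i=0: L=echo R=echo -> agree -> echo
i=1: BASE=alpha L=bravo R=echo all differ -> CONFLICT
i=2: L=alpha R=alpha -> agree -> alpha
i=3: L=alpha R=alpha -> agree -> alpha

Answer: echo
<<<<<<< LEFT
bravo
=======
echo
>>>>>>> RIGHT
alpha
alpha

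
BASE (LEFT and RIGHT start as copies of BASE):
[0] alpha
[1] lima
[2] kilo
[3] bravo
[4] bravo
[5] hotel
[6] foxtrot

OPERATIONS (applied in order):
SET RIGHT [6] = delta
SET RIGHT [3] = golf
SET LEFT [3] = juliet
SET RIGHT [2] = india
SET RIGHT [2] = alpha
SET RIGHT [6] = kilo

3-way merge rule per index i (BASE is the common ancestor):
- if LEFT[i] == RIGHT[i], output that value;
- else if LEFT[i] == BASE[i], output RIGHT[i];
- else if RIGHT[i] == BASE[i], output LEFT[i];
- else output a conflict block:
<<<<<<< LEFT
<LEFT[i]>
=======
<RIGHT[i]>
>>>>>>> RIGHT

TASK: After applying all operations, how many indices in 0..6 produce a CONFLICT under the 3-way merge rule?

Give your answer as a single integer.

Answer: 1

Derivation:
Final LEFT:  [alpha, lima, kilo, juliet, bravo, hotel, foxtrot]
Final RIGHT: [alpha, lima, alpha, golf, bravo, hotel, kilo]
i=0: L=alpha R=alpha -> agree -> alpha
i=1: L=lima R=lima -> agree -> lima
i=2: L=kilo=BASE, R=alpha -> take RIGHT -> alpha
i=3: BASE=bravo L=juliet R=golf all differ -> CONFLICT
i=4: L=bravo R=bravo -> agree -> bravo
i=5: L=hotel R=hotel -> agree -> hotel
i=6: L=foxtrot=BASE, R=kilo -> take RIGHT -> kilo
Conflict count: 1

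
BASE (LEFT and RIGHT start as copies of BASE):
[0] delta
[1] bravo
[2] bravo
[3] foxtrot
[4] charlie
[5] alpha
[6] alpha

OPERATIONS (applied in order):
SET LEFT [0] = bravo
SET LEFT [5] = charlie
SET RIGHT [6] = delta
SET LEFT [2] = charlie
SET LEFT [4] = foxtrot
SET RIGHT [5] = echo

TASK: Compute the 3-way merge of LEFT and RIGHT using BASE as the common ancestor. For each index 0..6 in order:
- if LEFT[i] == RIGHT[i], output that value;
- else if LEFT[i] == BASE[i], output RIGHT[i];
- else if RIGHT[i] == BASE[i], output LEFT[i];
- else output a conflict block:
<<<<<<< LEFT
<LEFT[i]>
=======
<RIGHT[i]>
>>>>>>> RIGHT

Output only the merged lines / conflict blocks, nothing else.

Final LEFT:  [bravo, bravo, charlie, foxtrot, foxtrot, charlie, alpha]
Final RIGHT: [delta, bravo, bravo, foxtrot, charlie, echo, delta]
i=0: L=bravo, R=delta=BASE -> take LEFT -> bravo
i=1: L=bravo R=bravo -> agree -> bravo
i=2: L=charlie, R=bravo=BASE -> take LEFT -> charlie
i=3: L=foxtrot R=foxtrot -> agree -> foxtrot
i=4: L=foxtrot, R=charlie=BASE -> take LEFT -> foxtrot
i=5: BASE=alpha L=charlie R=echo all differ -> CONFLICT
i=6: L=alpha=BASE, R=delta -> take RIGHT -> delta

Answer: bravo
bravo
charlie
foxtrot
foxtrot
<<<<<<< LEFT
charlie
=======
echo
>>>>>>> RIGHT
delta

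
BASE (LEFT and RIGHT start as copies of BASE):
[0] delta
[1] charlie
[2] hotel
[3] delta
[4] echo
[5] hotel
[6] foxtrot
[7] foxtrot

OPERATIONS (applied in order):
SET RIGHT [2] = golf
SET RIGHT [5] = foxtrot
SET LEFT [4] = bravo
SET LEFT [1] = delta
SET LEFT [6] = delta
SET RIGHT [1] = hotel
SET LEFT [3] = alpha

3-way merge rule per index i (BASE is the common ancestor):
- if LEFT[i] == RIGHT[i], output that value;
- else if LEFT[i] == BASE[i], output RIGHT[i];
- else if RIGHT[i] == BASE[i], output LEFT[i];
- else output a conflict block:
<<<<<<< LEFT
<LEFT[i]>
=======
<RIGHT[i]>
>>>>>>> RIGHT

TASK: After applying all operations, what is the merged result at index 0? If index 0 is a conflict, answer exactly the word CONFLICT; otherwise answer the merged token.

Final LEFT:  [delta, delta, hotel, alpha, bravo, hotel, delta, foxtrot]
Final RIGHT: [delta, hotel, golf, delta, echo, foxtrot, foxtrot, foxtrot]
i=0: L=delta R=delta -> agree -> delta
i=1: BASE=charlie L=delta R=hotel all differ -> CONFLICT
i=2: L=hotel=BASE, R=golf -> take RIGHT -> golf
i=3: L=alpha, R=delta=BASE -> take LEFT -> alpha
i=4: L=bravo, R=echo=BASE -> take LEFT -> bravo
i=5: L=hotel=BASE, R=foxtrot -> take RIGHT -> foxtrot
i=6: L=delta, R=foxtrot=BASE -> take LEFT -> delta
i=7: L=foxtrot R=foxtrot -> agree -> foxtrot
Index 0 -> delta

Answer: delta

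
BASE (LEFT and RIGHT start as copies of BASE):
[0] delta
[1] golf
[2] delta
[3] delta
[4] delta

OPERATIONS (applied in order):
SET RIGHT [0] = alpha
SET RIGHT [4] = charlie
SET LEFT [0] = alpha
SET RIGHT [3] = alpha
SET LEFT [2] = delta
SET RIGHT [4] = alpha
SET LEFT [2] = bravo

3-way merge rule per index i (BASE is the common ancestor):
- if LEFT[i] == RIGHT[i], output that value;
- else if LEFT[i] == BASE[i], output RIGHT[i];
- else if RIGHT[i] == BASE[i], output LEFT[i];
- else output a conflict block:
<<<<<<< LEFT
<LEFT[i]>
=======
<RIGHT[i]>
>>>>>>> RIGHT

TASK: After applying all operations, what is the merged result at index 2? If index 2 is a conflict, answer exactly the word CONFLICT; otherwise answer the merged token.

Answer: bravo

Derivation:
Final LEFT:  [alpha, golf, bravo, delta, delta]
Final RIGHT: [alpha, golf, delta, alpha, alpha]
i=0: L=alpha R=alpha -> agree -> alpha
i=1: L=golf R=golf -> agree -> golf
i=2: L=bravo, R=delta=BASE -> take LEFT -> bravo
i=3: L=delta=BASE, R=alpha -> take RIGHT -> alpha
i=4: L=delta=BASE, R=alpha -> take RIGHT -> alpha
Index 2 -> bravo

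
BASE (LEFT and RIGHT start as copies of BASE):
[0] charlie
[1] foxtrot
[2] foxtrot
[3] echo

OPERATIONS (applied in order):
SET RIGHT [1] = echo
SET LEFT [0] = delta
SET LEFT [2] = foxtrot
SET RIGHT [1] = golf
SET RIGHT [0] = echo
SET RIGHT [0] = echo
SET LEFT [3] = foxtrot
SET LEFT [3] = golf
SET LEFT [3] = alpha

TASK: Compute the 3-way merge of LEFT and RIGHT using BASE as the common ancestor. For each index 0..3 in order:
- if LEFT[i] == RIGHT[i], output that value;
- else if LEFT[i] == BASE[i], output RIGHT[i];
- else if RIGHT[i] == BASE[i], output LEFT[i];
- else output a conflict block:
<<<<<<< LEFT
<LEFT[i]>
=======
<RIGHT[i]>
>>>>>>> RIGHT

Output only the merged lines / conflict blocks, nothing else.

Answer: <<<<<<< LEFT
delta
=======
echo
>>>>>>> RIGHT
golf
foxtrot
alpha

Derivation:
Final LEFT:  [delta, foxtrot, foxtrot, alpha]
Final RIGHT: [echo, golf, foxtrot, echo]
i=0: BASE=charlie L=delta R=echo all differ -> CONFLICT
i=1: L=foxtrot=BASE, R=golf -> take RIGHT -> golf
i=2: L=foxtrot R=foxtrot -> agree -> foxtrot
i=3: L=alpha, R=echo=BASE -> take LEFT -> alpha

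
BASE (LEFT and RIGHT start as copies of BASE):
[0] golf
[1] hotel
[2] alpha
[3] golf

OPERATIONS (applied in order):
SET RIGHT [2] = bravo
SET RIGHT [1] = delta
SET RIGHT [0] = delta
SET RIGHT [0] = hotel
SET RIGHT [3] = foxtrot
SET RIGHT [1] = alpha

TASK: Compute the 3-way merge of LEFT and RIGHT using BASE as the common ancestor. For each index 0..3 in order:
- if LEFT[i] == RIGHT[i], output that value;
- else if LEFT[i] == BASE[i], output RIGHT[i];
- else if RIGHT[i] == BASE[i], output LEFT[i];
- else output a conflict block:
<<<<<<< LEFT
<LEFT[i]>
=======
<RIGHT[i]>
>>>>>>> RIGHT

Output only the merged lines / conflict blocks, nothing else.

Final LEFT:  [golf, hotel, alpha, golf]
Final RIGHT: [hotel, alpha, bravo, foxtrot]
i=0: L=golf=BASE, R=hotel -> take RIGHT -> hotel
i=1: L=hotel=BASE, R=alpha -> take RIGHT -> alpha
i=2: L=alpha=BASE, R=bravo -> take RIGHT -> bravo
i=3: L=golf=BASE, R=foxtrot -> take RIGHT -> foxtrot

Answer: hotel
alpha
bravo
foxtrot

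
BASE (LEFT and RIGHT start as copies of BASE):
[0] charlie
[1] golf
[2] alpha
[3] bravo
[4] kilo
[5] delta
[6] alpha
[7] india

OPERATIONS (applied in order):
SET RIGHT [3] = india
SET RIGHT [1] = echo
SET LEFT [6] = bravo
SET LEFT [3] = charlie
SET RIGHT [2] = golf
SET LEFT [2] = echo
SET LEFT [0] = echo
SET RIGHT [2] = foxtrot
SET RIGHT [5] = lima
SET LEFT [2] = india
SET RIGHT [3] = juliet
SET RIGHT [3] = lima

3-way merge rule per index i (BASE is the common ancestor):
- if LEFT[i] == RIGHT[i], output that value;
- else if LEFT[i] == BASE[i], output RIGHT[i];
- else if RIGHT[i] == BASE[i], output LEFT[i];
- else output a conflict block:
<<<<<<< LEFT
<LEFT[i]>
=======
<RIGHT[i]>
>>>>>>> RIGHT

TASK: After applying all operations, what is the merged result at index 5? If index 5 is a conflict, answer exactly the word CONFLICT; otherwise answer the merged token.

Final LEFT:  [echo, golf, india, charlie, kilo, delta, bravo, india]
Final RIGHT: [charlie, echo, foxtrot, lima, kilo, lima, alpha, india]
i=0: L=echo, R=charlie=BASE -> take LEFT -> echo
i=1: L=golf=BASE, R=echo -> take RIGHT -> echo
i=2: BASE=alpha L=india R=foxtrot all differ -> CONFLICT
i=3: BASE=bravo L=charlie R=lima all differ -> CONFLICT
i=4: L=kilo R=kilo -> agree -> kilo
i=5: L=delta=BASE, R=lima -> take RIGHT -> lima
i=6: L=bravo, R=alpha=BASE -> take LEFT -> bravo
i=7: L=india R=india -> agree -> india
Index 5 -> lima

Answer: lima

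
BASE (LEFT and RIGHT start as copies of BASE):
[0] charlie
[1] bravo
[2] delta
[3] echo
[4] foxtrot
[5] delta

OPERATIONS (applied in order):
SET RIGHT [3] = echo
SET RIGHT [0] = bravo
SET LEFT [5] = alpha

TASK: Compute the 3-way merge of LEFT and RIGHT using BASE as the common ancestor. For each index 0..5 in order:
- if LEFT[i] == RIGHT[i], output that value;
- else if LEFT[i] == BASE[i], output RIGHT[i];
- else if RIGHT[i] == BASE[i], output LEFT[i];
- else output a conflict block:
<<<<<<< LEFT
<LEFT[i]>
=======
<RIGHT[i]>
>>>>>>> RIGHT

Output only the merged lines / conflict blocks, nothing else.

Final LEFT:  [charlie, bravo, delta, echo, foxtrot, alpha]
Final RIGHT: [bravo, bravo, delta, echo, foxtrot, delta]
i=0: L=charlie=BASE, R=bravo -> take RIGHT -> bravo
i=1: L=bravo R=bravo -> agree -> bravo
i=2: L=delta R=delta -> agree -> delta
i=3: L=echo R=echo -> agree -> echo
i=4: L=foxtrot R=foxtrot -> agree -> foxtrot
i=5: L=alpha, R=delta=BASE -> take LEFT -> alpha

Answer: bravo
bravo
delta
echo
foxtrot
alpha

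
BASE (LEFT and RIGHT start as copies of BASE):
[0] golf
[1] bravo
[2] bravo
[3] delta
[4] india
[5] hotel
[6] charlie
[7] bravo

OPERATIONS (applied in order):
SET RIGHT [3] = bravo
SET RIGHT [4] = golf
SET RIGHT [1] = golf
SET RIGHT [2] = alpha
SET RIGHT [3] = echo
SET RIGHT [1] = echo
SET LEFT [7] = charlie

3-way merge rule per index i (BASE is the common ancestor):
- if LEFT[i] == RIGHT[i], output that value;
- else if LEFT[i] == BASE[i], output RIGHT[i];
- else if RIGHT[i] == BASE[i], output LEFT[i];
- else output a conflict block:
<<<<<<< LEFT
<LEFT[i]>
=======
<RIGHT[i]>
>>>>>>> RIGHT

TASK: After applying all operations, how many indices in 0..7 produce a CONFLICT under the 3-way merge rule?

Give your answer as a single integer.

Final LEFT:  [golf, bravo, bravo, delta, india, hotel, charlie, charlie]
Final RIGHT: [golf, echo, alpha, echo, golf, hotel, charlie, bravo]
i=0: L=golf R=golf -> agree -> golf
i=1: L=bravo=BASE, R=echo -> take RIGHT -> echo
i=2: L=bravo=BASE, R=alpha -> take RIGHT -> alpha
i=3: L=delta=BASE, R=echo -> take RIGHT -> echo
i=4: L=india=BASE, R=golf -> take RIGHT -> golf
i=5: L=hotel R=hotel -> agree -> hotel
i=6: L=charlie R=charlie -> agree -> charlie
i=7: L=charlie, R=bravo=BASE -> take LEFT -> charlie
Conflict count: 0

Answer: 0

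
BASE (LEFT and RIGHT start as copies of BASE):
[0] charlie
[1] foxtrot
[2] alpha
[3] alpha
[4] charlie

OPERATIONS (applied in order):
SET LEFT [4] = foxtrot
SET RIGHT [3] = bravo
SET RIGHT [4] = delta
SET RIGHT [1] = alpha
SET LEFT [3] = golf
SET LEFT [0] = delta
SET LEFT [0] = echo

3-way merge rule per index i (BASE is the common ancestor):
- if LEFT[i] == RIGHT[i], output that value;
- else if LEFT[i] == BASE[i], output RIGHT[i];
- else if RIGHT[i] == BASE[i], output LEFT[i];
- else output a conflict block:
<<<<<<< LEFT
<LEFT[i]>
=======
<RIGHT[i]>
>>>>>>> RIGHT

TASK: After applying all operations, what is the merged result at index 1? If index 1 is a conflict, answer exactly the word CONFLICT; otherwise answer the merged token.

Answer: alpha

Derivation:
Final LEFT:  [echo, foxtrot, alpha, golf, foxtrot]
Final RIGHT: [charlie, alpha, alpha, bravo, delta]
i=0: L=echo, R=charlie=BASE -> take LEFT -> echo
i=1: L=foxtrot=BASE, R=alpha -> take RIGHT -> alpha
i=2: L=alpha R=alpha -> agree -> alpha
i=3: BASE=alpha L=golf R=bravo all differ -> CONFLICT
i=4: BASE=charlie L=foxtrot R=delta all differ -> CONFLICT
Index 1 -> alpha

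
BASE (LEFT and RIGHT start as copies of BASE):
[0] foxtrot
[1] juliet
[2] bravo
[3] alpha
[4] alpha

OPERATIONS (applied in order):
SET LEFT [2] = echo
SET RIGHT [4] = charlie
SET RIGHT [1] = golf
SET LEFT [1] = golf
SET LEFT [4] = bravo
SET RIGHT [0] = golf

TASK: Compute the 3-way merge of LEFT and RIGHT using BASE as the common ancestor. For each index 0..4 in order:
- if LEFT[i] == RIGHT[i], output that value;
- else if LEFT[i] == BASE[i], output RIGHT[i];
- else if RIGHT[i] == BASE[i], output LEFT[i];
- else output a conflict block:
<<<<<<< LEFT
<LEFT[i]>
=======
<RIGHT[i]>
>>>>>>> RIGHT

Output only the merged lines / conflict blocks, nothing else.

Final LEFT:  [foxtrot, golf, echo, alpha, bravo]
Final RIGHT: [golf, golf, bravo, alpha, charlie]
i=0: L=foxtrot=BASE, R=golf -> take RIGHT -> golf
i=1: L=golf R=golf -> agree -> golf
i=2: L=echo, R=bravo=BASE -> take LEFT -> echo
i=3: L=alpha R=alpha -> agree -> alpha
i=4: BASE=alpha L=bravo R=charlie all differ -> CONFLICT

Answer: golf
golf
echo
alpha
<<<<<<< LEFT
bravo
=======
charlie
>>>>>>> RIGHT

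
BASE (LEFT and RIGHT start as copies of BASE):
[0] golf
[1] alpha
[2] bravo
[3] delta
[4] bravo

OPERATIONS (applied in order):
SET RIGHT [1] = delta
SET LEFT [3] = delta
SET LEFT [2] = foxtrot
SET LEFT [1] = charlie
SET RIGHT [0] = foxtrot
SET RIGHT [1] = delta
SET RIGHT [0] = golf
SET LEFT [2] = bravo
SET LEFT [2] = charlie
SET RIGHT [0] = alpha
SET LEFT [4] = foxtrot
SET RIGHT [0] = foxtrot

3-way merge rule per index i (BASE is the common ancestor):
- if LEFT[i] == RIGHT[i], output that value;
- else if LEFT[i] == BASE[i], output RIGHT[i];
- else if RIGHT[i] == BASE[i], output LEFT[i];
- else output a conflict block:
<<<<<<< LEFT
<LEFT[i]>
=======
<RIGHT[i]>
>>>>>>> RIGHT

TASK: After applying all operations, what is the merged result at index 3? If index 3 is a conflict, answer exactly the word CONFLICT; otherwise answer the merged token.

Answer: delta

Derivation:
Final LEFT:  [golf, charlie, charlie, delta, foxtrot]
Final RIGHT: [foxtrot, delta, bravo, delta, bravo]
i=0: L=golf=BASE, R=foxtrot -> take RIGHT -> foxtrot
i=1: BASE=alpha L=charlie R=delta all differ -> CONFLICT
i=2: L=charlie, R=bravo=BASE -> take LEFT -> charlie
i=3: L=delta R=delta -> agree -> delta
i=4: L=foxtrot, R=bravo=BASE -> take LEFT -> foxtrot
Index 3 -> delta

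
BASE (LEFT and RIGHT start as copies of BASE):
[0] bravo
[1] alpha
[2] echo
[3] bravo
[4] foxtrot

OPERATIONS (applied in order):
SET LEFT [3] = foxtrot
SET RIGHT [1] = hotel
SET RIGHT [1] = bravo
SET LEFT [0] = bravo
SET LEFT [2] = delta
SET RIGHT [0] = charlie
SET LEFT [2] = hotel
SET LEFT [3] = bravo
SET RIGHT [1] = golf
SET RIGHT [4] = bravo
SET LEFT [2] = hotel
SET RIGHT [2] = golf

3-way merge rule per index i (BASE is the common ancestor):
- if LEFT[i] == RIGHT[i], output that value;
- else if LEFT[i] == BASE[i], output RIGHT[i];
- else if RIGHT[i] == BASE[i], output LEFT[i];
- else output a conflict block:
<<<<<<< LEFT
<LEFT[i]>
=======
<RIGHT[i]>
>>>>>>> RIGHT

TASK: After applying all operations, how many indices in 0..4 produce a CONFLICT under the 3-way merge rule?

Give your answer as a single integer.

Answer: 1

Derivation:
Final LEFT:  [bravo, alpha, hotel, bravo, foxtrot]
Final RIGHT: [charlie, golf, golf, bravo, bravo]
i=0: L=bravo=BASE, R=charlie -> take RIGHT -> charlie
i=1: L=alpha=BASE, R=golf -> take RIGHT -> golf
i=2: BASE=echo L=hotel R=golf all differ -> CONFLICT
i=3: L=bravo R=bravo -> agree -> bravo
i=4: L=foxtrot=BASE, R=bravo -> take RIGHT -> bravo
Conflict count: 1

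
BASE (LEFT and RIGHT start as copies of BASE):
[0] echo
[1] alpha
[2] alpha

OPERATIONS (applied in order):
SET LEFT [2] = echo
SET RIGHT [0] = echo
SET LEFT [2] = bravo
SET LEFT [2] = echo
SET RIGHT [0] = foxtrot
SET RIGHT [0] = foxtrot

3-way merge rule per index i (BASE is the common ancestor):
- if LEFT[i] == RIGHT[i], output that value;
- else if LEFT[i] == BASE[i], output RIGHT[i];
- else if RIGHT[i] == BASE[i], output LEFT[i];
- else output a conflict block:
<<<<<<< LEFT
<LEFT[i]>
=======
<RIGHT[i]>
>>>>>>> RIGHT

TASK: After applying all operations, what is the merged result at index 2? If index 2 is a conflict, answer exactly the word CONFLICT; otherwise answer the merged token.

Answer: echo

Derivation:
Final LEFT:  [echo, alpha, echo]
Final RIGHT: [foxtrot, alpha, alpha]
i=0: L=echo=BASE, R=foxtrot -> take RIGHT -> foxtrot
i=1: L=alpha R=alpha -> agree -> alpha
i=2: L=echo, R=alpha=BASE -> take LEFT -> echo
Index 2 -> echo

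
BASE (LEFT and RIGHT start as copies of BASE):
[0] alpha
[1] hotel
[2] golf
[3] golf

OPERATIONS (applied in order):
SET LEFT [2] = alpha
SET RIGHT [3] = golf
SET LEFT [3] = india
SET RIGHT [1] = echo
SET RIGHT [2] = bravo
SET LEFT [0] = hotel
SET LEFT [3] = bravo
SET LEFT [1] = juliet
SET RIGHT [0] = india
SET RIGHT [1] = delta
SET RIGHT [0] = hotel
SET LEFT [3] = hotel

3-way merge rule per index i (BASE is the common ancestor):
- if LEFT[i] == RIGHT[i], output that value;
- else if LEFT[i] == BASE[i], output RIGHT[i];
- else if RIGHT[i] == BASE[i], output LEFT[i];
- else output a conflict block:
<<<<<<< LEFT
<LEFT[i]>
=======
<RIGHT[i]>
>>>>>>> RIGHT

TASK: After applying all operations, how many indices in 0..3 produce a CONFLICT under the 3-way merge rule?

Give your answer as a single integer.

Answer: 2

Derivation:
Final LEFT:  [hotel, juliet, alpha, hotel]
Final RIGHT: [hotel, delta, bravo, golf]
i=0: L=hotel R=hotel -> agree -> hotel
i=1: BASE=hotel L=juliet R=delta all differ -> CONFLICT
i=2: BASE=golf L=alpha R=bravo all differ -> CONFLICT
i=3: L=hotel, R=golf=BASE -> take LEFT -> hotel
Conflict count: 2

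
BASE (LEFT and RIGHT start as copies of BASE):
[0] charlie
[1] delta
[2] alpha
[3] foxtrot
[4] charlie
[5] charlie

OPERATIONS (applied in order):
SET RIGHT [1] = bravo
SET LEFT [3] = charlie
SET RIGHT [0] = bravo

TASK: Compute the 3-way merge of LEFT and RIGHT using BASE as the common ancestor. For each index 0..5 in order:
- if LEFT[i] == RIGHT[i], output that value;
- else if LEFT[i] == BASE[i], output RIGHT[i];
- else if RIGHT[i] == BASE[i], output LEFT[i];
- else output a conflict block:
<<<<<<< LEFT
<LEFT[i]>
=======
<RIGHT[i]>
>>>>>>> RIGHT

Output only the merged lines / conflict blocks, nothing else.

Final LEFT:  [charlie, delta, alpha, charlie, charlie, charlie]
Final RIGHT: [bravo, bravo, alpha, foxtrot, charlie, charlie]
i=0: L=charlie=BASE, R=bravo -> take RIGHT -> bravo
i=1: L=delta=BASE, R=bravo -> take RIGHT -> bravo
i=2: L=alpha R=alpha -> agree -> alpha
i=3: L=charlie, R=foxtrot=BASE -> take LEFT -> charlie
i=4: L=charlie R=charlie -> agree -> charlie
i=5: L=charlie R=charlie -> agree -> charlie

Answer: bravo
bravo
alpha
charlie
charlie
charlie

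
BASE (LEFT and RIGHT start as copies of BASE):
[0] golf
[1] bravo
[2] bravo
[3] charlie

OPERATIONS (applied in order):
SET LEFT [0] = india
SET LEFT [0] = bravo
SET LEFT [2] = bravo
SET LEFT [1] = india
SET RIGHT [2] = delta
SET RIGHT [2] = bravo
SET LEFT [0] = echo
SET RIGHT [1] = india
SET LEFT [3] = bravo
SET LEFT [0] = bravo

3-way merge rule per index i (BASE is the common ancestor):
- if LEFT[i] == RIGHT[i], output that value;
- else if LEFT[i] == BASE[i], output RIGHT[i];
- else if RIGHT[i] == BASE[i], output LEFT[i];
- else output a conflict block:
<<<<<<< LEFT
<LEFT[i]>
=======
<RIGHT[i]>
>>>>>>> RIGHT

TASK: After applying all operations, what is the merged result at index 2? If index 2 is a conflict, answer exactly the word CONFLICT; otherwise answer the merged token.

Final LEFT:  [bravo, india, bravo, bravo]
Final RIGHT: [golf, india, bravo, charlie]
i=0: L=bravo, R=golf=BASE -> take LEFT -> bravo
i=1: L=india R=india -> agree -> india
i=2: L=bravo R=bravo -> agree -> bravo
i=3: L=bravo, R=charlie=BASE -> take LEFT -> bravo
Index 2 -> bravo

Answer: bravo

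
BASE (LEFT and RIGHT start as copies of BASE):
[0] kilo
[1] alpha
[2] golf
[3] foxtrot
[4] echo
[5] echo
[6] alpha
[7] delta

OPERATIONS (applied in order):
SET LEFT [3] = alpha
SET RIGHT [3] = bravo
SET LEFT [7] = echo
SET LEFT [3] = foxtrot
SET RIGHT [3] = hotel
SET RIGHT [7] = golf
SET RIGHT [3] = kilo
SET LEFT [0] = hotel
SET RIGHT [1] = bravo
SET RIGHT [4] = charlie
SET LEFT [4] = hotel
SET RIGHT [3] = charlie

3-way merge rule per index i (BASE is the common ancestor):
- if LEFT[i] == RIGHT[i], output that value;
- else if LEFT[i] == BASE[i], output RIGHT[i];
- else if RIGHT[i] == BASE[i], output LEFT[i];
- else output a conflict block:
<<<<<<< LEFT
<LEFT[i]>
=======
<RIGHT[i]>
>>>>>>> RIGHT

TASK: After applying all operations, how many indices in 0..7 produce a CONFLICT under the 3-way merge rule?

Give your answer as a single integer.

Answer: 2

Derivation:
Final LEFT:  [hotel, alpha, golf, foxtrot, hotel, echo, alpha, echo]
Final RIGHT: [kilo, bravo, golf, charlie, charlie, echo, alpha, golf]
i=0: L=hotel, R=kilo=BASE -> take LEFT -> hotel
i=1: L=alpha=BASE, R=bravo -> take RIGHT -> bravo
i=2: L=golf R=golf -> agree -> golf
i=3: L=foxtrot=BASE, R=charlie -> take RIGHT -> charlie
i=4: BASE=echo L=hotel R=charlie all differ -> CONFLICT
i=5: L=echo R=echo -> agree -> echo
i=6: L=alpha R=alpha -> agree -> alpha
i=7: BASE=delta L=echo R=golf all differ -> CONFLICT
Conflict count: 2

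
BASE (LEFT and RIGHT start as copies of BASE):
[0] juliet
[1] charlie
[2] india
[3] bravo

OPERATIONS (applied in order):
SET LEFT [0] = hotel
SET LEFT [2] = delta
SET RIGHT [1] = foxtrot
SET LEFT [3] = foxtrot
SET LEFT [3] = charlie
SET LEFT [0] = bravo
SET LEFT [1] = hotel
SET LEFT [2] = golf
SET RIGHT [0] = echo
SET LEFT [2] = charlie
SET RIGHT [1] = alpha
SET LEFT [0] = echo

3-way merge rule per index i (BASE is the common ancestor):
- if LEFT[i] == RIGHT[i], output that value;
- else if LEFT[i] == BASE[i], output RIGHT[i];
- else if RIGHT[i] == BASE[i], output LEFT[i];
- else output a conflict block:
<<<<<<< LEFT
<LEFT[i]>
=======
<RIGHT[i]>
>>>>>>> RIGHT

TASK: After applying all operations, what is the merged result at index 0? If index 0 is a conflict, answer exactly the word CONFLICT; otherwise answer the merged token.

Final LEFT:  [echo, hotel, charlie, charlie]
Final RIGHT: [echo, alpha, india, bravo]
i=0: L=echo R=echo -> agree -> echo
i=1: BASE=charlie L=hotel R=alpha all differ -> CONFLICT
i=2: L=charlie, R=india=BASE -> take LEFT -> charlie
i=3: L=charlie, R=bravo=BASE -> take LEFT -> charlie
Index 0 -> echo

Answer: echo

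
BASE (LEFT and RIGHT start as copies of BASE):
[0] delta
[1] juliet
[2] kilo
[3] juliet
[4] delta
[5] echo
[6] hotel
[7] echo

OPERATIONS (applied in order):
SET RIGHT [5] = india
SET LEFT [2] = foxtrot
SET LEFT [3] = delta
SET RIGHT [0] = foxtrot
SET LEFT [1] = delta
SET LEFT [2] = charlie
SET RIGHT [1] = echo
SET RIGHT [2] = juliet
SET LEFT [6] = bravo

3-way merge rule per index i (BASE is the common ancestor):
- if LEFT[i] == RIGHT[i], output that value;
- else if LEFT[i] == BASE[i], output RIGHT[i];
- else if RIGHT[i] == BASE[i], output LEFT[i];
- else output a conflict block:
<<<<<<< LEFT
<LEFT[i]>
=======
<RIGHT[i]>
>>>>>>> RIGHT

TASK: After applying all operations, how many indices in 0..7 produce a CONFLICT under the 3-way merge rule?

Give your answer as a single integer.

Final LEFT:  [delta, delta, charlie, delta, delta, echo, bravo, echo]
Final RIGHT: [foxtrot, echo, juliet, juliet, delta, india, hotel, echo]
i=0: L=delta=BASE, R=foxtrot -> take RIGHT -> foxtrot
i=1: BASE=juliet L=delta R=echo all differ -> CONFLICT
i=2: BASE=kilo L=charlie R=juliet all differ -> CONFLICT
i=3: L=delta, R=juliet=BASE -> take LEFT -> delta
i=4: L=delta R=delta -> agree -> delta
i=5: L=echo=BASE, R=india -> take RIGHT -> india
i=6: L=bravo, R=hotel=BASE -> take LEFT -> bravo
i=7: L=echo R=echo -> agree -> echo
Conflict count: 2

Answer: 2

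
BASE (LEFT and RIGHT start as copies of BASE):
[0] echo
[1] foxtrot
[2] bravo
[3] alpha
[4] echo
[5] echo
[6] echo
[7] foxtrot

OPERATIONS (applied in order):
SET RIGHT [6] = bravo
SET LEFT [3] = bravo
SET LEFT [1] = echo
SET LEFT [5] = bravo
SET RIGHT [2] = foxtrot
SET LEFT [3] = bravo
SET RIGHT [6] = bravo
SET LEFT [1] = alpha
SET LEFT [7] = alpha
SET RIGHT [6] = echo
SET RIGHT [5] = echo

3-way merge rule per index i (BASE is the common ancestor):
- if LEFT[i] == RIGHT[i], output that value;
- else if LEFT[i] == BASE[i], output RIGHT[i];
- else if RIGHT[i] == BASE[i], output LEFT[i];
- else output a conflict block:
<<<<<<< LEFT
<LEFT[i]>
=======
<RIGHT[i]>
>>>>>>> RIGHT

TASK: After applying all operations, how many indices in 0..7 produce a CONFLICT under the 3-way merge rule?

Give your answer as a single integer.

Final LEFT:  [echo, alpha, bravo, bravo, echo, bravo, echo, alpha]
Final RIGHT: [echo, foxtrot, foxtrot, alpha, echo, echo, echo, foxtrot]
i=0: L=echo R=echo -> agree -> echo
i=1: L=alpha, R=foxtrot=BASE -> take LEFT -> alpha
i=2: L=bravo=BASE, R=foxtrot -> take RIGHT -> foxtrot
i=3: L=bravo, R=alpha=BASE -> take LEFT -> bravo
i=4: L=echo R=echo -> agree -> echo
i=5: L=bravo, R=echo=BASE -> take LEFT -> bravo
i=6: L=echo R=echo -> agree -> echo
i=7: L=alpha, R=foxtrot=BASE -> take LEFT -> alpha
Conflict count: 0

Answer: 0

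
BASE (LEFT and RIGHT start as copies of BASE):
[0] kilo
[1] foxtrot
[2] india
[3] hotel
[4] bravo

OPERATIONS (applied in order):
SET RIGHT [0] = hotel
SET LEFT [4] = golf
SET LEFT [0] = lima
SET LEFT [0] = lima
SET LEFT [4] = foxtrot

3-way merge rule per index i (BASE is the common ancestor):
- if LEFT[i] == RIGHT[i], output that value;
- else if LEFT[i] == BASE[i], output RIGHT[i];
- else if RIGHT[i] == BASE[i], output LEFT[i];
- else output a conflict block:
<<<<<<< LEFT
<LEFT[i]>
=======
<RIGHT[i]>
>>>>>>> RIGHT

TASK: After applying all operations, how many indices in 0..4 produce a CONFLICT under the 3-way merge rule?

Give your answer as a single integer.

Final LEFT:  [lima, foxtrot, india, hotel, foxtrot]
Final RIGHT: [hotel, foxtrot, india, hotel, bravo]
i=0: BASE=kilo L=lima R=hotel all differ -> CONFLICT
i=1: L=foxtrot R=foxtrot -> agree -> foxtrot
i=2: L=india R=india -> agree -> india
i=3: L=hotel R=hotel -> agree -> hotel
i=4: L=foxtrot, R=bravo=BASE -> take LEFT -> foxtrot
Conflict count: 1

Answer: 1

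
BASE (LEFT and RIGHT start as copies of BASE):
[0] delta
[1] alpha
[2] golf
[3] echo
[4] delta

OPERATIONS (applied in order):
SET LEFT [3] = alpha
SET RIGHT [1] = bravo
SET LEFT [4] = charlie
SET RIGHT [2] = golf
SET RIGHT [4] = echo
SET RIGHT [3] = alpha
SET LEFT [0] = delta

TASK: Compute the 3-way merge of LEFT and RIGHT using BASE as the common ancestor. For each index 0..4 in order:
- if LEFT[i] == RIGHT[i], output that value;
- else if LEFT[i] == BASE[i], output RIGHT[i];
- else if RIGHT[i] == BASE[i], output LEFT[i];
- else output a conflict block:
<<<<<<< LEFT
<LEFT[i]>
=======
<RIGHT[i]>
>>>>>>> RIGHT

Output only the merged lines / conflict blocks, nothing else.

Answer: delta
bravo
golf
alpha
<<<<<<< LEFT
charlie
=======
echo
>>>>>>> RIGHT

Derivation:
Final LEFT:  [delta, alpha, golf, alpha, charlie]
Final RIGHT: [delta, bravo, golf, alpha, echo]
i=0: L=delta R=delta -> agree -> delta
i=1: L=alpha=BASE, R=bravo -> take RIGHT -> bravo
i=2: L=golf R=golf -> agree -> golf
i=3: L=alpha R=alpha -> agree -> alpha
i=4: BASE=delta L=charlie R=echo all differ -> CONFLICT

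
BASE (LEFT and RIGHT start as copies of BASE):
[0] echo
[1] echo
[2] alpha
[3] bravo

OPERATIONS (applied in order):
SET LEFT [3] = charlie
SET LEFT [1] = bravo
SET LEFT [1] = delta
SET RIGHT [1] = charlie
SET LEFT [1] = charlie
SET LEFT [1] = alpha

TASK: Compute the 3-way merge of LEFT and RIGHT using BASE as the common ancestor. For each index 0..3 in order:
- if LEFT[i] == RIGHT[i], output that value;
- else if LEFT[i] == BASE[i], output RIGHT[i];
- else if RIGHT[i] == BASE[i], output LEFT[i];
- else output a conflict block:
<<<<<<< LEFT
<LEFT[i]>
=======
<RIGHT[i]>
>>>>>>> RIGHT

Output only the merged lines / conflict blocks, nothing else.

Answer: echo
<<<<<<< LEFT
alpha
=======
charlie
>>>>>>> RIGHT
alpha
charlie

Derivation:
Final LEFT:  [echo, alpha, alpha, charlie]
Final RIGHT: [echo, charlie, alpha, bravo]
i=0: L=echo R=echo -> agree -> echo
i=1: BASE=echo L=alpha R=charlie all differ -> CONFLICT
i=2: L=alpha R=alpha -> agree -> alpha
i=3: L=charlie, R=bravo=BASE -> take LEFT -> charlie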